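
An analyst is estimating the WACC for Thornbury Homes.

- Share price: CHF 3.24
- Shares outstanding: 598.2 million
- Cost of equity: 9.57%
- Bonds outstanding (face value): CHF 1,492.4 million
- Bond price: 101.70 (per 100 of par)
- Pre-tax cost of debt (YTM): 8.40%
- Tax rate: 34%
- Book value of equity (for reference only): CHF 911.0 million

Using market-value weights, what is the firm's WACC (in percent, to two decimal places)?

Market value of equity E = 3.24 × 598.2m = 1938.168m. Market value of debt D = 1492.4m × 101.7/100 = 1517.7708m.
Total capital V = 1938.168 + 1517.7708 = 3455.9388.
Equity: weight = 1938.168/3455.9388 = 0.5608; cost = 9.57%.
Bonds outstanding: weight = 1517.7708/3455.9388 = 0.4392; after-tax cost = 8.4% × (1 − 34%) = 5.5440%.
WACC = 0.5608 × 9.5700% + 0.4392 × 5.5440% = 7.8019%.

7.80%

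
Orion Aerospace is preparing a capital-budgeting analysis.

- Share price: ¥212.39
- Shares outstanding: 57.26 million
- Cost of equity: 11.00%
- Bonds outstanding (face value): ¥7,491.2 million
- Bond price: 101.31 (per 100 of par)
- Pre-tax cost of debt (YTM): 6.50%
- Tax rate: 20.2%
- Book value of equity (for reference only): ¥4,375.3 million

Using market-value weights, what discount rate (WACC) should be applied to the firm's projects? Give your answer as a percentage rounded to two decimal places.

8.77%

Market value of equity E = 212.39 × 57.26m = 12161.4514m. Market value of debt D = 7491.2m × 101.31/100 = 7589.33472m.
Total capital V = 12161.4514 + 7589.33472 = 19750.78612.
Equity: weight = 12161.4514/19750.78612 = 0.6157; cost = 11%.
Bonds outstanding: weight = 7589.33472/19750.78612 = 0.3843; after-tax cost = 6.5% × (1 − 20.2%) = 5.1870%.
WACC = 0.6157 × 11.0000% + 0.3843 × 5.1870% = 8.7663%.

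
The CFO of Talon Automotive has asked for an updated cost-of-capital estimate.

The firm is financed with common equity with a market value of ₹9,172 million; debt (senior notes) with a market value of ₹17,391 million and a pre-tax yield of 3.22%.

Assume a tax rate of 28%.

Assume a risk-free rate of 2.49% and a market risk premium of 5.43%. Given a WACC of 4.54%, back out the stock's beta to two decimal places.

1.15

Total capital V = 9172 + 17391 = 26563.
Equity weight = 9172/26563 = 0.3453.
Senior notes weight = 17391/26563 = 0.6547.
Debt contribution = 0.6547 × 3.22% × (1 − 28%) = 1.5179%.
Required equity contribution = 4.54% − 1.5179% = 3.0221%  ⇒  Re = 8.7524%.
CAPM: 8.7524% = 2.49% + β × 5.43%  ⇒  β = 1.1533.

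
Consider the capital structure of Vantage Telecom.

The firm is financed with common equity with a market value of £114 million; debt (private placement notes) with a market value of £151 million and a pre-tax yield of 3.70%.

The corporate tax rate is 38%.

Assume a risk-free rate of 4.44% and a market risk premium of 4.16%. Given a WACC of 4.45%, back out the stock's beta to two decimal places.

Total capital V = 114 + 151 = 265.
Equity weight = 114/265 = 0.4302.
Private placement notes weight = 151/265 = 0.5698.
Debt contribution = 0.5698 × 3.7% × (1 − 38%) = 1.3071%.
Required equity contribution = 4.45% − 1.3071% = 3.1429%  ⇒  Re = 7.3058%.
CAPM: 7.3058% = 4.44% + β × 4.16%  ⇒  β = 0.6889.

0.69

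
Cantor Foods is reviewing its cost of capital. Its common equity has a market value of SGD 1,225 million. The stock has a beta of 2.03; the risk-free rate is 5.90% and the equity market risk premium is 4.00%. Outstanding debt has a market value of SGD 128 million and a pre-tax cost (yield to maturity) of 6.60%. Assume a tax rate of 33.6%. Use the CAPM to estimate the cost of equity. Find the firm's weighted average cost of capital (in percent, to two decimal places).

Cost of equity via CAPM: Re = 5.9% + 2.03 × 4.0% = 14.0200%.
Total capital V = 1225 + 128 = 1353.
Equity: weight = 1225/1353 = 0.9054; cost = 14.02%.
Debt: weight = 128/1353 = 0.0946; after-tax cost = 6.6% × (1 − 33.6%) = 4.3824%.
WACC = 0.9054 × 14.0200% + 0.0946 × 4.3824% = 13.1082%.

13.11%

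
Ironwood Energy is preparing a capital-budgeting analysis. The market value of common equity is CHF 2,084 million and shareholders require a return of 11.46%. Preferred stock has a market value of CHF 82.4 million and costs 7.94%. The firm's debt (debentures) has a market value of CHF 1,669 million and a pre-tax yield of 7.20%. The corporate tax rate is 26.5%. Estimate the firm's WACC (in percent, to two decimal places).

Total capital V = 2084 + 82.4 + 1669 = 3835.4.
Equity: weight = 2084/3835.4 = 0.5434; cost = 11.46%.
Preferred: weight = 82.4/3835.4 = 0.0215; cost = 7.94%.
Debentures: weight = 1669/3835.4 = 0.4352; after-tax cost = 7.2% × (1 − 26.5%) = 5.2920%.
WACC = 0.5434 × 11.4600% + 0.0215 × 7.9400% + 0.4352 × 5.2920% = 8.7003%.

8.70%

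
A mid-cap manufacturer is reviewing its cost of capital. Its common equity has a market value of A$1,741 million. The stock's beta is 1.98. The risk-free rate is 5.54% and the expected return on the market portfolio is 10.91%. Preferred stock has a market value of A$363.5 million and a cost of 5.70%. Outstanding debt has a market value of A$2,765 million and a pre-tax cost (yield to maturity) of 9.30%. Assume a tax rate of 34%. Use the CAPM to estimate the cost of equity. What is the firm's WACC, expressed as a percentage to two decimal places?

Market risk premium = 10.91% − 5.54% = 5.37%.
Cost of equity via CAPM: Re = 5.54% + 1.98 × 5.37% = 16.1726%.
Total capital V = 1741 + 363.5 + 2765 = 4869.5.
Equity: weight = 1741/4869.5 = 0.3575; cost = 16.1726%.
Preferred: weight = 363.5/4869.5 = 0.0746; cost = 5.7%.
Debt: weight = 2765/4869.5 = 0.5678; after-tax cost = 9.3% × (1 − 34%) = 6.1380%.
WACC = 0.3575 × 16.1726% + 0.0746 × 5.7000% + 0.5678 × 6.1380% = 9.6930%.

9.69%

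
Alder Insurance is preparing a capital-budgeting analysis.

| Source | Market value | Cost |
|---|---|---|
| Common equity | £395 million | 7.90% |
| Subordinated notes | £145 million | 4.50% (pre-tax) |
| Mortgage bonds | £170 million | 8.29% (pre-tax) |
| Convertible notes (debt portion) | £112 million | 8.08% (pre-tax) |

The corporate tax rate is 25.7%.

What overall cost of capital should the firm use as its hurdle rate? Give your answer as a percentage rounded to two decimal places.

6.48%

Total capital V = 395 + 145 + 170 + 112 = 822.
Equity: weight = 395/822 = 0.4805; cost = 7.9%.
Subordinated notes: weight = 145/822 = 0.1764; after-tax cost = 4.5% × (1 − 25.7%) = 3.3435%.
Mortgage bonds: weight = 170/822 = 0.2068; after-tax cost = 8.29% × (1 − 25.7%) = 6.1595%.
Convertible notes (debt portion): weight = 112/822 = 0.1363; after-tax cost = 8.08% × (1 − 25.7%) = 6.0034%.
WACC = 0.4805 × 7.9000% + 0.1764 × 3.3435% + 0.2068 × 6.1595% + 0.1363 × 6.0034% = 6.4779%.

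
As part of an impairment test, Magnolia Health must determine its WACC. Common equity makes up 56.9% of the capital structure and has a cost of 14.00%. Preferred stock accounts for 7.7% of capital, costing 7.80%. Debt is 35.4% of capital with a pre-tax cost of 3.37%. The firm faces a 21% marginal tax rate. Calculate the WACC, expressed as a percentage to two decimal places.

9.51%

After-tax cost of debt = 3.37% × (1 − 21%) = 2.6623%.
WACC = 0.569 × 14.0000% + 0.077 × 7.8000% + 0.354 × 2.6623% = 9.5091%.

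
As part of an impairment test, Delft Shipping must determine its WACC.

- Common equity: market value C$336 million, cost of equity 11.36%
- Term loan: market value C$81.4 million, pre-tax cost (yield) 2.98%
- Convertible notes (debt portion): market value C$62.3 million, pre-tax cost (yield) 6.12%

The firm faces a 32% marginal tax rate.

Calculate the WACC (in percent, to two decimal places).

Total capital V = 336 + 81.4 + 62.3 = 479.7.
Equity: weight = 336/479.7 = 0.7004; cost = 11.36%.
Term loan: weight = 81.4/479.7 = 0.1697; after-tax cost = 2.98% × (1 − 32%) = 2.0264%.
Convertible notes (debt portion): weight = 62.3/479.7 = 0.1299; after-tax cost = 6.12% × (1 − 32%) = 4.1616%.
WACC = 0.7004 × 11.3600% + 0.1697 × 2.0264% + 0.1299 × 4.1616% = 8.8413%.

8.84%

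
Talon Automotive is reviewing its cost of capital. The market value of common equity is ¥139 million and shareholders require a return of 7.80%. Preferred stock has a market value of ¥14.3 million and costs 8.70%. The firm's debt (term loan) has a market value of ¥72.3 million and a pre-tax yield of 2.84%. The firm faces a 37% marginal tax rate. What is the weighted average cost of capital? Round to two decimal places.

5.93%

Total capital V = 139 + 14.3 + 72.3 = 225.6.
Equity: weight = 139/225.6 = 0.6161; cost = 7.8%.
Preferred: weight = 14.3/225.6 = 0.0634; cost = 8.7%.
Term loan: weight = 72.3/225.6 = 0.3205; after-tax cost = 2.84% × (1 − 37%) = 1.7892%.
WACC = 0.6161 × 7.8000% + 0.0634 × 8.7000% + 0.3205 × 1.7892% = 5.9307%.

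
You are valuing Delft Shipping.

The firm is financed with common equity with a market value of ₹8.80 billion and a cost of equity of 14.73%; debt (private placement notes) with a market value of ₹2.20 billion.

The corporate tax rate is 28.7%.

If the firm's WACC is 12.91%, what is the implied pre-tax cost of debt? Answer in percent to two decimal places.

7.90%

Total capital V = 8.8 + 2.2 = 11.
Equity weight = 8.8/11 = 0.8000.
Private placement notes weight = 2.2/11 = 0.2000.
Equity contribution = 0.8000 × 14.73% = 11.7840%.
Remaining for debt = 12.91% − 11.7840% = 1.1260%.
Rd × (1 − 28.7%) × 0.2000 = 1.1260%  ⇒  Rd = 7.8962%.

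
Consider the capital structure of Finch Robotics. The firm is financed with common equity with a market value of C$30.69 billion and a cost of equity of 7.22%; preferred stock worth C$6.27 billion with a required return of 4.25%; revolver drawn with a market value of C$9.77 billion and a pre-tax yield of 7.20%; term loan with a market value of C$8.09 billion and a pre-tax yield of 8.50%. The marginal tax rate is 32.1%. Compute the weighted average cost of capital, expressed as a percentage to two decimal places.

Total capital V = 30.69 + 6.27 + 9.77 + 8.09 = 54.82.
Equity: weight = 30.69/54.82 = 0.5598; cost = 7.22%.
Preferred: weight = 6.27/54.82 = 0.1144; cost = 4.25%.
Revolver drawn: weight = 9.77/54.82 = 0.1782; after-tax cost = 7.2% × (1 − 32.1%) = 4.8888%.
Term loan: weight = 8.09/54.82 = 0.1476; after-tax cost = 8.5% × (1 − 32.1%) = 5.7715%.
WACC = 0.5598 × 7.2200% + 0.1144 × 4.2500% + 0.1782 × 4.8888% + 0.1476 × 5.7715% = 6.2511%.

6.25%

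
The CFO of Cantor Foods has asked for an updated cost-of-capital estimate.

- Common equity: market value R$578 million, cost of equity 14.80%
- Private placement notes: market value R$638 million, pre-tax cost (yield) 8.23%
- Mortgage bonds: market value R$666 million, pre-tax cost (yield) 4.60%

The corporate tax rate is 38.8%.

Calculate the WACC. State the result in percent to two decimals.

7.25%

Total capital V = 578 + 638 + 666 = 1882.
Equity: weight = 578/1882 = 0.3071; cost = 14.8%.
Private placement notes: weight = 638/1882 = 0.3390; after-tax cost = 8.23% × (1 − 38.8%) = 5.0368%.
Mortgage bonds: weight = 666/1882 = 0.3539; after-tax cost = 4.6% × (1 − 38.8%) = 2.8152%.
WACC = 0.3071 × 14.8000% + 0.3390 × 5.0368% + 0.3539 × 2.8152% = 7.2491%.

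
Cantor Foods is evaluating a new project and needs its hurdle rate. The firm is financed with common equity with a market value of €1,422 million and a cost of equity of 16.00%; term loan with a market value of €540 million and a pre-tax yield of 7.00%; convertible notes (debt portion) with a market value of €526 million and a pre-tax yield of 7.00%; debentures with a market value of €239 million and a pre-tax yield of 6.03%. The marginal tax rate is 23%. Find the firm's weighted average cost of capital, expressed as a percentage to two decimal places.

10.86%

Total capital V = 1422 + 540 + 526 + 239 = 2727.
Equity: weight = 1422/2727 = 0.5215; cost = 16%.
Term loan: weight = 540/2727 = 0.1980; after-tax cost = 7% × (1 − 23%) = 5.3900%.
Convertible notes (debt portion): weight = 526/2727 = 0.1929; after-tax cost = 7% × (1 − 23%) = 5.3900%.
Debentures: weight = 239/2727 = 0.0876; after-tax cost = 6.03% × (1 − 23%) = 4.6431%.
WACC = 0.5215 × 16.0000% + 0.1980 × 5.3900% + 0.1929 × 5.3900% + 0.0876 × 4.6431% = 10.8571%.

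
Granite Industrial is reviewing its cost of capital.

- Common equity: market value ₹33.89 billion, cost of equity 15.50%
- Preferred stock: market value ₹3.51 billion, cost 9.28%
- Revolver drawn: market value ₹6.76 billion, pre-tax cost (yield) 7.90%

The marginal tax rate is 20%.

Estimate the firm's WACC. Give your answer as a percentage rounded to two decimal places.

Total capital V = 33.89 + 3.51 + 6.76 = 44.16.
Equity: weight = 33.89/44.16 = 0.7674; cost = 15.5%.
Preferred: weight = 3.51/44.16 = 0.0795; cost = 9.28%.
Revolver drawn: weight = 6.76/44.16 = 0.1531; after-tax cost = 7.9% × (1 − 20%) = 6.3200%.
WACC = 0.7674 × 15.5000% + 0.0795 × 9.2800% + 0.1531 × 6.3200% = 13.6003%.

13.60%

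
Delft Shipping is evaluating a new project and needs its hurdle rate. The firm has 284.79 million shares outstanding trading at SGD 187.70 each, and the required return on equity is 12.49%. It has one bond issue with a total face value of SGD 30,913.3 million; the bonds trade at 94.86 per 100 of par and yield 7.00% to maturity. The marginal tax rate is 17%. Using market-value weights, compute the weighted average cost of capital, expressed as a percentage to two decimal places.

10.12%

Market value of equity E = 187.7 × 284.79m = 53455.083m. Market value of debt D = 30913.3m × 94.86/100 = 29324.35638m.
Total capital V = 53455.083 + 29324.35638 = 82779.43938.
Equity: weight = 53455.083/82779.43938 = 0.6458; cost = 12.49%.
Bonds outstanding: weight = 29324.35638/82779.43938 = 0.3542; after-tax cost = 7% × (1 − 17%) = 5.8100%.
WACC = 0.6458 × 12.4900% + 0.3542 × 5.8100% = 10.1236%.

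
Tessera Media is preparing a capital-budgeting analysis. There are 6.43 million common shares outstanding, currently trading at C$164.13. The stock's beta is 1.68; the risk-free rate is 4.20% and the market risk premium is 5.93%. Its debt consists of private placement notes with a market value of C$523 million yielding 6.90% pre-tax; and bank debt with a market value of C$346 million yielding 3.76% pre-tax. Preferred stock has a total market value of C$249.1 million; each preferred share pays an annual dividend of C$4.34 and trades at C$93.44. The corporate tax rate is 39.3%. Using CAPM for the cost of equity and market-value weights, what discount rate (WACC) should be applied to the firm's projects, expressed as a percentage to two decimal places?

Cost of equity via CAPM: Re = 4.2% + 1.68 × 5.93% = 14.1624%.
Cost of preferred: Rp = 4.34 / 93.44 = 4.6447%.
Market value of equity E = 164.13 × 6.43m = 1055.3559m.
Total capital V = 1055.3559 + 249.1 + 523 + 346 = 2173.4559.
Equity: weight = 1055.3559/2173.4559 = 0.4856; cost = 14.1624%.
Preferred: weight = 249.1/2173.4559 = 0.1146; cost = 4.6447%.
Private placement notes: weight = 523/2173.4559 = 0.2406; after-tax cost = 6.9% × (1 − 39.3%) = 4.1883%.
Bank debt: weight = 346/2173.4559 = 0.1592; after-tax cost = 3.76% × (1 − 39.3%) = 2.2823%.
WACC = 0.4856 × 14.1624% + 0.1146 × 4.6447% + 0.2406 × 4.1883% + 0.1592 × 2.2823% = 8.7803%.

8.78%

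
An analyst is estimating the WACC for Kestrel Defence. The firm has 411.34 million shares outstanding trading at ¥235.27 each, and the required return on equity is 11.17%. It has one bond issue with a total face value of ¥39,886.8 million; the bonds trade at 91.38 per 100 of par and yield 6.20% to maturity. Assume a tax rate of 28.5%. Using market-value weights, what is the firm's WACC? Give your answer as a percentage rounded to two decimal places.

Market value of equity E = 235.27 × 411.34m = 96775.9618m. Market value of debt D = 39886.8m × 91.38/100 = 36448.55784m.
Total capital V = 96775.9618 + 36448.55784 = 133224.51964.
Equity: weight = 96775.9618/133224.51964 = 0.7264; cost = 11.17%.
Bonds outstanding: weight = 36448.55784/133224.51964 = 0.2736; after-tax cost = 6.2% × (1 − 28.5%) = 4.4330%.
WACC = 0.7264 × 11.1700% + 0.2736 × 4.4330% = 9.3268%.

9.33%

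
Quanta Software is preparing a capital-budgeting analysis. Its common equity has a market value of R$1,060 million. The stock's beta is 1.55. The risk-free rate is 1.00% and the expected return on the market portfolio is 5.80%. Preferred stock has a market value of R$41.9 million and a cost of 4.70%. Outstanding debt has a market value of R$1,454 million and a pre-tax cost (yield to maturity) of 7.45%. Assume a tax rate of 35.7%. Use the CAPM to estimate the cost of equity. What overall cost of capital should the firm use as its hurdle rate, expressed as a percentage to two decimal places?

6.30%

Market risk premium = 5.8% − 1.0% = 4.8%.
Cost of equity via CAPM: Re = 1.0% + 1.55 × 4.8% = 8.4400%.
Total capital V = 1060 + 41.9 + 1454 = 2555.9.
Equity: weight = 1060/2555.9 = 0.4147; cost = 8.44%.
Preferred: weight = 41.9/2555.9 = 0.0164; cost = 4.7%.
Debt: weight = 1454/2555.9 = 0.5689; after-tax cost = 7.45% × (1 − 35.7%) = 4.7904%.
WACC = 0.4147 × 8.4400% + 0.0164 × 4.7000% + 0.5689 × 4.7904% = 6.3025%.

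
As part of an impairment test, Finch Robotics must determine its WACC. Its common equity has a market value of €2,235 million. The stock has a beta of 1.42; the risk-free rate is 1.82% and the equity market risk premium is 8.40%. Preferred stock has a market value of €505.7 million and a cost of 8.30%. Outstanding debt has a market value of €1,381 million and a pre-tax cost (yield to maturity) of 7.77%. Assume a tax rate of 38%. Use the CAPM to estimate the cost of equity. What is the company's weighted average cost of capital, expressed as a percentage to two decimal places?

10.09%

Cost of equity via CAPM: Re = 1.82% + 1.42 × 8.4% = 13.7480%.
Total capital V = 2235 + 505.7 + 1381 = 4121.7.
Equity: weight = 2235/4121.7 = 0.5423; cost = 13.748%.
Preferred: weight = 505.7/4121.7 = 0.1227; cost = 8.3%.
Debt: weight = 1381/4121.7 = 0.3351; after-tax cost = 7.77% × (1 − 38%) = 4.8174%.
WACC = 0.5423 × 13.7480% + 0.1227 × 8.3000% + 0.3351 × 4.8174% = 10.0873%.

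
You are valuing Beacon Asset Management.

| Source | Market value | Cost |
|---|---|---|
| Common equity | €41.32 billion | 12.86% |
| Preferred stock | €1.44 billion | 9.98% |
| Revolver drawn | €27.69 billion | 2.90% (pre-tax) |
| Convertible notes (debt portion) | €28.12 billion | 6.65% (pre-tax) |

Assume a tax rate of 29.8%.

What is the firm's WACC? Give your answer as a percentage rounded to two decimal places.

Total capital V = 41.32 + 1.44 + 27.69 + 28.12 = 98.57.
Equity: weight = 41.32/98.57 = 0.4192; cost = 12.86%.
Preferred: weight = 1.44/98.57 = 0.0146; cost = 9.98%.
Revolver drawn: weight = 27.69/98.57 = 0.2809; after-tax cost = 2.9% × (1 − 29.8%) = 2.0358%.
Convertible notes (debt portion): weight = 28.12/98.57 = 0.2853; after-tax cost = 6.65% × (1 − 29.8%) = 4.6683%.
WACC = 0.4192 × 12.8600% + 0.0146 × 9.9800% + 0.2809 × 2.0358% + 0.2853 × 4.6683% = 7.4403%.

7.44%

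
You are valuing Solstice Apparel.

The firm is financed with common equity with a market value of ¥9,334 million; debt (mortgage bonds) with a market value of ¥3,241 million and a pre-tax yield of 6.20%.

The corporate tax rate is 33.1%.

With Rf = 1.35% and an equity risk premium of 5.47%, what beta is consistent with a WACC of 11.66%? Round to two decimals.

2.36

Total capital V = 9334 + 3241 = 12575.
Equity weight = 9334/12575 = 0.7423.
Mortgage bonds weight = 3241/12575 = 0.2577.
Debt contribution = 0.2577 × 6.2% × (1 − 33.1%) = 1.0690%.
Required equity contribution = 11.66% − 1.0690% = 10.5910%  ⇒  Re = 14.2684%.
CAPM: 14.2684% = 1.35% + β × 5.47%  ⇒  β = 2.3617.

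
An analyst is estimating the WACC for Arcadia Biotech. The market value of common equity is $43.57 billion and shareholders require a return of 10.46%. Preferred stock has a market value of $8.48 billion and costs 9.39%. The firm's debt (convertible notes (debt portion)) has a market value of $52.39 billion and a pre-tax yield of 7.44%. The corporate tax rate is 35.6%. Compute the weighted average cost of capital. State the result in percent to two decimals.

7.53%

Total capital V = 43.57 + 8.48 + 52.39 = 104.44.
Equity: weight = 43.57/104.44 = 0.4172; cost = 10.46%.
Preferred: weight = 8.48/104.44 = 0.0812; cost = 9.39%.
Convertible notes (debt portion): weight = 52.39/104.44 = 0.5016; after-tax cost = 7.44% × (1 − 35.6%) = 4.7914%.
WACC = 0.4172 × 10.4600% + 0.0812 × 9.3900% + 0.5016 × 4.7914% = 7.5296%.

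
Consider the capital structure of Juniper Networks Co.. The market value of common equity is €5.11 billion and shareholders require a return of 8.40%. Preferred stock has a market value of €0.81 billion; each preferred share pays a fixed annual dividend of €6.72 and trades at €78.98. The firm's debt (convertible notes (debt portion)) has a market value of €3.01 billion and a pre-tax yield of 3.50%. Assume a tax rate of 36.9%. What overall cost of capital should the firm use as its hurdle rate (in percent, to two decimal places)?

6.32%

Cost of preferred: Rp = 6.72 / 78.98 = 8.5085%.
Total capital V = 5.11 + 0.81 + 3.01 = 8.93.
Equity: weight = 5.11/8.93 = 0.5722; cost = 8.4%.
Preferred: weight = 0.81/8.93 = 0.0907; cost = 8.5085%.
Convertible notes (debt portion): weight = 3.01/8.93 = 0.3371; after-tax cost = 3.5% × (1 − 36.9%) = 2.2085%.
WACC = 0.5722 × 8.4000% + 0.0907 × 8.5085% + 0.3371 × 2.2085% = 6.3229%.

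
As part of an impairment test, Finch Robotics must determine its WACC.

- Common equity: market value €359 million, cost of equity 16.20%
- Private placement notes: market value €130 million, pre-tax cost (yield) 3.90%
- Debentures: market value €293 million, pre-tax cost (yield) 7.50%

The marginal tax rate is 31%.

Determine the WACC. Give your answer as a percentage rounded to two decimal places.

Total capital V = 359 + 130 + 293 = 782.
Equity: weight = 359/782 = 0.4591; cost = 16.2%.
Private placement notes: weight = 130/782 = 0.1662; after-tax cost = 3.9% × (1 − 31%) = 2.6910%.
Debentures: weight = 293/782 = 0.3747; after-tax cost = 7.5% × (1 − 31%) = 5.1750%.
WACC = 0.4591 × 16.2000% + 0.1662 × 2.6910% + 0.3747 × 5.1750% = 9.8234%.

9.82%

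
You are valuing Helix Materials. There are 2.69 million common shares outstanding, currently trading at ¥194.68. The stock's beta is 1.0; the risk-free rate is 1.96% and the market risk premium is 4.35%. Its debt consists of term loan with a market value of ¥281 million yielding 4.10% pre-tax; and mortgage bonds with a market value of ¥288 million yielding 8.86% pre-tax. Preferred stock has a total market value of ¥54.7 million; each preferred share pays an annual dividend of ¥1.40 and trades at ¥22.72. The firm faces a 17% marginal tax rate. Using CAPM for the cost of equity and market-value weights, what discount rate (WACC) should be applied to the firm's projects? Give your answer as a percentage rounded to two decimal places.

Cost of equity via CAPM: Re = 1.96% + 1.0 × 4.35% = 6.3100%.
Cost of preferred: Rp = 1.4 / 22.72 = 6.1620%.
Market value of equity E = 194.68 × 2.69m = 523.6892m.
Total capital V = 523.6892 + 54.7 + 281 + 288 = 1147.3892.
Equity: weight = 523.6892/1147.3892 = 0.4564; cost = 6.31%.
Preferred: weight = 54.7/1147.3892 = 0.0477; cost = 6.162%.
Term loan: weight = 281/1147.3892 = 0.2449; after-tax cost = 4.1% × (1 − 17%) = 3.4030%.
Mortgage bonds: weight = 288/1147.3892 = 0.2510; after-tax cost = 8.86% × (1 − 17%) = 7.3538%.
WACC = 0.4564 × 6.3100% + 0.0477 × 6.1620% + 0.2449 × 3.4030% + 0.2510 × 7.3538% = 5.8530%.

5.85%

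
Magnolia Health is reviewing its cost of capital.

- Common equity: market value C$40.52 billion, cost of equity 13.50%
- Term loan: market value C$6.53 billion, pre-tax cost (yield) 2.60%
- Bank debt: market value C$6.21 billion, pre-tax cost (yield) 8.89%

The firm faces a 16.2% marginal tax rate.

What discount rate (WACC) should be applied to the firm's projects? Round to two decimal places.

Total capital V = 40.52 + 6.53 + 6.21 = 53.26.
Equity: weight = 40.52/53.26 = 0.7608; cost = 13.5%.
Term loan: weight = 6.53/53.26 = 0.1226; after-tax cost = 2.6% × (1 − 16.2%) = 2.1788%.
Bank debt: weight = 6.21/53.26 = 0.1166; after-tax cost = 8.89% × (1 − 16.2%) = 7.4498%.
WACC = 0.7608 × 13.5000% + 0.1226 × 2.1788% + 0.1166 × 7.4498% = 11.4065%.

11.41%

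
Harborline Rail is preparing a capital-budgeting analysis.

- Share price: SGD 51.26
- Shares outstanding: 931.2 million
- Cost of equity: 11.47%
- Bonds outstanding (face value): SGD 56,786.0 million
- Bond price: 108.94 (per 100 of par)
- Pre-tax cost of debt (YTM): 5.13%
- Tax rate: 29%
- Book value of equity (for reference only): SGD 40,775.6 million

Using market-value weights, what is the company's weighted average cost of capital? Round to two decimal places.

7.05%

Market value of equity E = 51.26 × 931.2m = 47733.312m. Market value of debt D = 56786m × 108.94/100 = 61862.6684m.
Total capital V = 47733.312 + 61862.6684 = 109595.9804.
Equity: weight = 47733.312/109595.9804 = 0.4355; cost = 11.47%.
Bonds outstanding: weight = 61862.6684/109595.9804 = 0.5645; after-tax cost = 5.13% × (1 − 29%) = 3.6423%.
WACC = 0.4355 × 11.4700% + 0.5645 × 3.6423% = 7.0516%.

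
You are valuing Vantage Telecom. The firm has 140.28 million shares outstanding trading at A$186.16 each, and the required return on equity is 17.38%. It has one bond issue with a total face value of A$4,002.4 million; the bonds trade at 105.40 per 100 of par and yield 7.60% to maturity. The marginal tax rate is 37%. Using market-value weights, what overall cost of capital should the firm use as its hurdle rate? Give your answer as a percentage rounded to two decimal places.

Market value of equity E = 186.16 × 140.28m = 26114.5248m. Market value of debt D = 4002.4m × 105.4/100 = 4218.5296m.
Total capital V = 26114.5248 + 4218.5296 = 30333.0544.
Equity: weight = 26114.5248/30333.0544 = 0.8609; cost = 17.38%.
Bonds outstanding: weight = 4218.5296/30333.0544 = 0.1391; after-tax cost = 7.6% × (1 − 37%) = 4.7880%.
WACC = 0.8609 × 17.3800% + 0.1391 × 4.7880% = 15.6288%.

15.63%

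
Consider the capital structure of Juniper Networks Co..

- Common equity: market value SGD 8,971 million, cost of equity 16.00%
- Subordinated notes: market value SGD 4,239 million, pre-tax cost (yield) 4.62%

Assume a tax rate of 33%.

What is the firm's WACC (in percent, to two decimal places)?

Total capital V = 8971 + 4239 = 13210.
Equity: weight = 8971/13210 = 0.6791; cost = 16%.
Subordinated notes: weight = 4239/13210 = 0.3209; after-tax cost = 4.62% × (1 − 33%) = 3.0954%.
WACC = 0.6791 × 16.0000% + 0.3209 × 3.0954% = 11.8590%.

11.86%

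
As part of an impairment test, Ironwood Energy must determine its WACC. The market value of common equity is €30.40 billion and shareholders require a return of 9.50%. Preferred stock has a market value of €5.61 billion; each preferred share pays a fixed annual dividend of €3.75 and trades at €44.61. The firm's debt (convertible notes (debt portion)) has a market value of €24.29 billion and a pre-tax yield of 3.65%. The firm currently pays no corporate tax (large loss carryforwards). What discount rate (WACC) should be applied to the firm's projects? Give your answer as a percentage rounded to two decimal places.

7.04%

Cost of preferred: Rp = 3.75 / 44.61 = 8.4062%.
Total capital V = 30.4 + 5.61 + 24.29 = 60.3.
Equity: weight = 30.4/60.3 = 0.5041; cost = 9.5%.
Preferred: weight = 5.61/60.3 = 0.0930; cost = 8.4062%.
Convertible notes (debt portion): weight = 24.29/60.3 = 0.4028; after-tax cost = 3.65% × (1 − 0%) = 3.6500%.
WACC = 0.5041 × 9.5000% + 0.0930 × 8.4062% + 0.4028 × 3.6500% = 7.0417%.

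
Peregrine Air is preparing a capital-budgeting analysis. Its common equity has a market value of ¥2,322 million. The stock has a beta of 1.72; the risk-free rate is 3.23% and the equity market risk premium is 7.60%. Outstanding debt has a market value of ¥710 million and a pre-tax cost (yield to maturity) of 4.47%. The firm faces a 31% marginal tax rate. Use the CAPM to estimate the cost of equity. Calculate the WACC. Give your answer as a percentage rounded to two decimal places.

13.21%

Cost of equity via CAPM: Re = 3.23% + 1.72 × 7.6% = 16.3020%.
Total capital V = 2322 + 710 = 3032.
Equity: weight = 2322/3032 = 0.7658; cost = 16.302%.
Debt: weight = 710/3032 = 0.2342; after-tax cost = 4.47% × (1 − 31%) = 3.0843%.
WACC = 0.7658 × 16.3020% + 0.2342 × 3.0843% = 13.2068%.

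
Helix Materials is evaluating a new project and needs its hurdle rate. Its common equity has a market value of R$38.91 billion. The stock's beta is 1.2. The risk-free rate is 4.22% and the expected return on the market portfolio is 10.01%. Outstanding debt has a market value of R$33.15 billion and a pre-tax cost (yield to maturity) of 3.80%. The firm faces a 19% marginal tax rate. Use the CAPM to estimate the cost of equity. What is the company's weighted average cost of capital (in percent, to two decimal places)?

7.45%

Market risk premium = 10.01% − 4.22% = 5.79%.
Cost of equity via CAPM: Re = 4.22% + 1.2 × 5.79% = 11.1680%.
Total capital V = 38.91 + 33.15 = 72.06.
Equity: weight = 38.91/72.06 = 0.5400; cost = 11.168%.
Debt: weight = 33.15/72.06 = 0.4600; after-tax cost = 3.8% × (1 − 19%) = 3.0780%.
WACC = 0.5400 × 11.1680% + 0.4600 × 3.0780% = 7.4463%.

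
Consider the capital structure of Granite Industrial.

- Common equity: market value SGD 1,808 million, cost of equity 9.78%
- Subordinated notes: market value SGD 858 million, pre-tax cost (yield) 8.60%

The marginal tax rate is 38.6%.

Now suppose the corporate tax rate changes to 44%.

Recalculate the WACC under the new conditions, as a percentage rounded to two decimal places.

After the change:
Total capital V = 1808 + 858 = 2666.
Equity: weight = 1808/2666 = 0.6782; cost = 9.78%.
Subordinated notes: weight = 858/2666 = 0.3218; after-tax cost = 8.6% × (1 − 44%) = 4.8160%.
WACC = 0.6782 × 9.7800% + 0.3218 × 4.8160% = 8.1824%.

8.18%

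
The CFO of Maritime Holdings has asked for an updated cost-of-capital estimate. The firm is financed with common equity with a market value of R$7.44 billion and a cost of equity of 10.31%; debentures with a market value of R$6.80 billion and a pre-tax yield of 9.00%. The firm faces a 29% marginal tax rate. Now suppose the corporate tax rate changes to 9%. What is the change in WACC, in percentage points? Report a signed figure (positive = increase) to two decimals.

+0.86 pp

Current WACC:
Total capital V = 7.44 + 6.8 = 14.24.
Equity: weight = 7.44/14.24 = 0.5225; cost = 10.31%.
Debentures: weight = 6.8/14.24 = 0.4775; after-tax cost = 9% × (1 − 29%) = 6.3900%.
WACC = 0.5225 × 10.3100% + 0.4775 × 6.3900% = 8.4381%.
After the change:
Total capital V = 7.44 + 6.8 = 14.24.
Equity: weight = 7.44/14.24 = 0.5225; cost = 10.31%.
Debentures: weight = 6.8/14.24 = 0.4775; after-tax cost = 9% × (1 − 9%) = 8.1900%.
WACC = 0.5225 × 10.3100% + 0.4775 × 8.1900% = 9.2976%.
Change in WACC = 9.2976% − 8.4381% = 0.8596 pp.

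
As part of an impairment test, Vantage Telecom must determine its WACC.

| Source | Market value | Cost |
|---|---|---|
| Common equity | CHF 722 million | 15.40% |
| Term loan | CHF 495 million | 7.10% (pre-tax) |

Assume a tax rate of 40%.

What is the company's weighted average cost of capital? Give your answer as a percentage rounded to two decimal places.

10.87%

Total capital V = 722 + 495 = 1217.
Equity: weight = 722/1217 = 0.5933; cost = 15.4%.
Term loan: weight = 495/1217 = 0.4067; after-tax cost = 7.1% × (1 − 40%) = 4.2600%.
WACC = 0.5933 × 15.4000% + 0.4067 × 4.2600% = 10.8689%.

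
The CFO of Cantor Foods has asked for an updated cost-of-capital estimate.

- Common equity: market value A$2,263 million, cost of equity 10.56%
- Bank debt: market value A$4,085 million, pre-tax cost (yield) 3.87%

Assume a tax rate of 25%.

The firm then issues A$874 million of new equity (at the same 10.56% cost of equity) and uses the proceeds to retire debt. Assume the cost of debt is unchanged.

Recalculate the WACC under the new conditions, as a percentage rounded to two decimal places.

After the change:
Total capital V = 3137 + 3211 = 6348.
Equity: weight = 3137/6348 = 0.4942; cost = 10.56%.
Bank debt: weight = 3211/6348 = 0.5058; after-tax cost = 3.87% × (1 − 25%) = 2.9025%.
WACC = 0.4942 × 10.5600% + 0.5058 × 2.9025% = 6.6866%.

6.69%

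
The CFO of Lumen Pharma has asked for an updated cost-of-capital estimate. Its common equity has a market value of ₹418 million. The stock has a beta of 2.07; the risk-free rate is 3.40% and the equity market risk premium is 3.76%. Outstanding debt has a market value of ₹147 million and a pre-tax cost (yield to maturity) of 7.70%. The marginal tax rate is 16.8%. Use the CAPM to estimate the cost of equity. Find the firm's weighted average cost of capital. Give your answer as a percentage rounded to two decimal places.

Cost of equity via CAPM: Re = 3.4% + 2.07 × 3.76% = 11.1832%.
Total capital V = 418 + 147 = 565.
Equity: weight = 418/565 = 0.7398; cost = 11.1832%.
Debt: weight = 147/565 = 0.2602; after-tax cost = 7.7% × (1 − 16.8%) = 6.4064%.
WACC = 0.7398 × 11.1832% + 0.2602 × 6.4064% = 9.9404%.

9.94%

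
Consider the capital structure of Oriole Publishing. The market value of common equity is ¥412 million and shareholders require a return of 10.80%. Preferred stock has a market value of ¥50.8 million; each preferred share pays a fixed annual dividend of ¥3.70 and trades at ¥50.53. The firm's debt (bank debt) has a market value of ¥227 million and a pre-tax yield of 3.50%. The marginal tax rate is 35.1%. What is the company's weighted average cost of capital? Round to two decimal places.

Cost of preferred: Rp = 3.7 / 50.53 = 7.3224%.
Total capital V = 412 + 50.8 + 227 = 689.8.
Equity: weight = 412/689.8 = 0.5973; cost = 10.8%.
Preferred: weight = 50.8/689.8 = 0.0736; cost = 7.3224%.
Bank debt: weight = 227/689.8 = 0.3291; after-tax cost = 3.5% × (1 − 35.1%) = 2.2715%.
WACC = 0.5973 × 10.8000% + 0.0736 × 7.3224% + 0.3291 × 2.2715% = 7.7373%.

7.74%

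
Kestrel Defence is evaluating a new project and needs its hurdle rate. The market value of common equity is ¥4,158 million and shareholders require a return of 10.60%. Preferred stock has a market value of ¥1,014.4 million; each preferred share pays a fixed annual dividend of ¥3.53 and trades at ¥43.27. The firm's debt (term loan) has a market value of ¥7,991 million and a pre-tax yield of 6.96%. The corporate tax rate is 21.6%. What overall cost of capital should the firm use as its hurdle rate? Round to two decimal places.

Cost of preferred: Rp = 3.53 / 43.27 = 8.1581%.
Total capital V = 4158 + 1014.4 + 7991 = 13163.4.
Equity: weight = 4158/13163.4 = 0.3159; cost = 10.6%.
Preferred: weight = 1014.4/13163.4 = 0.0771; cost = 8.1581%.
Term loan: weight = 7991/13163.4 = 0.6071; after-tax cost = 6.96% × (1 − 21.6%) = 5.4566%.
WACC = 0.3159 × 10.6000% + 0.0771 × 8.1581% + 0.6071 × 5.4566% = 7.2895%.

7.29%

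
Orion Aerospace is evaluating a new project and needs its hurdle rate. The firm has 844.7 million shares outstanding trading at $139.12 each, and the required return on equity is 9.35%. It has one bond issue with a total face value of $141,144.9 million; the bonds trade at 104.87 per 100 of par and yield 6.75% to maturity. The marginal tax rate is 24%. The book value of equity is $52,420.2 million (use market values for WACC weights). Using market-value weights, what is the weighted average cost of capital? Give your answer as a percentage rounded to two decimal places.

7.00%

Market value of equity E = 139.12 × 844.7m = 117514.664m. Market value of debt D = 141144.9m × 104.87/100 = 148018.65663m.
Total capital V = 117514.664 + 148018.65663 = 265533.32063.
Equity: weight = 117514.664/265533.32063 = 0.4426; cost = 9.35%.
Bonds outstanding: weight = 148018.65663/265533.32063 = 0.5574; after-tax cost = 6.75% × (1 − 24%) = 5.1300%.
WACC = 0.4426 × 9.3500% + 0.5574 × 5.1300% = 6.9976%.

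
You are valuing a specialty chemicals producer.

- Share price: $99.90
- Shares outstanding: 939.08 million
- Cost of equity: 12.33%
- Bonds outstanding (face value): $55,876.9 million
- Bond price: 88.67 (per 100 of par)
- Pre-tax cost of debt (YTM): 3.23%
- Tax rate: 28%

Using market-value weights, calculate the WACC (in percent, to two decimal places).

8.87%

Market value of equity E = 99.9 × 939.08m = 93814.092m. Market value of debt D = 55876.9m × 88.67/100 = 49546.04723m.
Total capital V = 93814.092 + 49546.04723 = 143360.13923.
Equity: weight = 93814.092/143360.13923 = 0.6544; cost = 12.33%.
Bonds outstanding: weight = 49546.04723/143360.13923 = 0.3456; after-tax cost = 3.23% × (1 − 28%) = 2.3256%.
WACC = 0.6544 × 12.3300% + 0.3456 × 2.3256% = 8.8724%.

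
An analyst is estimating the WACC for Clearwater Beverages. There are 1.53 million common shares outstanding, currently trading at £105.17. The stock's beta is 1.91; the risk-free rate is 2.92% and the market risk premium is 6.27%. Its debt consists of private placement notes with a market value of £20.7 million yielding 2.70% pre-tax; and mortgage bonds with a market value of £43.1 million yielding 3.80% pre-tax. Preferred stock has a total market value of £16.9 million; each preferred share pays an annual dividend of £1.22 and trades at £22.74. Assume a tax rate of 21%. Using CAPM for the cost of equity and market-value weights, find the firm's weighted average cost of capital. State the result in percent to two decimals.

Cost of equity via CAPM: Re = 2.92% + 1.91 × 6.27% = 14.8957%.
Cost of preferred: Rp = 1.22 / 22.74 = 5.3650%.
Market value of equity E = 105.17 × 1.53m = 160.9101m.
Total capital V = 160.9101 + 16.9 + 20.7 + 43.1 = 241.6101.
Equity: weight = 160.9101/241.6101 = 0.6660; cost = 14.8957%.
Preferred: weight = 16.9/241.6101 = 0.0699; cost = 5.365%.
Private placement notes: weight = 20.7/241.6101 = 0.0857; after-tax cost = 2.7% × (1 − 21%) = 2.1330%.
Mortgage bonds: weight = 43.1/241.6101 = 0.1784; after-tax cost = 3.8% × (1 − 21%) = 3.0020%.
WACC = 0.6660 × 14.8957% + 0.0699 × 5.3650% + 0.0857 × 2.1330% + 0.1784 × 3.0020% = 11.0139%.

11.01%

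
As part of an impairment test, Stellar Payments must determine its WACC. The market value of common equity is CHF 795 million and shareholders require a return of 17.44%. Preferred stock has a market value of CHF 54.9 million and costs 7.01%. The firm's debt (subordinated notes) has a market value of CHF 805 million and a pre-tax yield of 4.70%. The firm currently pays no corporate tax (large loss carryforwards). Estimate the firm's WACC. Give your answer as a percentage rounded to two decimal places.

Total capital V = 795 + 54.9 + 805 = 1654.9.
Equity: weight = 795/1654.9 = 0.4804; cost = 17.44%.
Preferred: weight = 54.9/1654.9 = 0.0332; cost = 7.01%.
Subordinated notes: weight = 805/1654.9 = 0.4864; after-tax cost = 4.7% × (1 − 0%) = 4.7000%.
WACC = 0.4804 × 17.4400% + 0.0332 × 7.0100% + 0.4864 × 4.7000% = 10.8968%.

10.90%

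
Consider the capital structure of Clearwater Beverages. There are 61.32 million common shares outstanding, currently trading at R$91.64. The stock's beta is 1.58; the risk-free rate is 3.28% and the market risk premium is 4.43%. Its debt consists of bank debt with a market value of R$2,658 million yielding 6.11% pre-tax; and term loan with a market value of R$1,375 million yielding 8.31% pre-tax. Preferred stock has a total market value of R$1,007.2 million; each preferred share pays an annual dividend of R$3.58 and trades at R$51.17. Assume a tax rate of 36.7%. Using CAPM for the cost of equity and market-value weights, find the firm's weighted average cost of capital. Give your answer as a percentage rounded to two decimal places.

7.72%

Cost of equity via CAPM: Re = 3.28% + 1.58 × 4.43% = 10.2794%.
Cost of preferred: Rp = 3.58 / 51.17 = 6.9963%.
Market value of equity E = 91.64 × 61.32m = 5619.3648m.
Total capital V = 5619.3648 + 1007.2 + 2658 + 1375 = 10659.5648.
Equity: weight = 5619.3648/10659.5648 = 0.5272; cost = 10.2794%.
Preferred: weight = 1007.2/10659.5648 = 0.0945; cost = 6.9963%.
Bank debt: weight = 2658/10659.5648 = 0.2494; after-tax cost = 6.11% × (1 − 36.7%) = 3.8676%.
Term loan: weight = 1375/10659.5648 = 0.1290; after-tax cost = 8.31% × (1 − 36.7%) = 5.2602%.
WACC = 0.5272 × 10.2794% + 0.0945 × 6.9963% + 0.2494 × 3.8676% + 0.1290 × 5.2602% = 7.7230%.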